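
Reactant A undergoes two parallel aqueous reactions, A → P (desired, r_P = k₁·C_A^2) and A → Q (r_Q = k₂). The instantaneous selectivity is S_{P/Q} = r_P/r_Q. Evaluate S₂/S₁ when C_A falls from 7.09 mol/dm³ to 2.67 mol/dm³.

0.142

S_{P/Q} = (k₁/k₂)·C_A^2, so S₂/S₁ = (C_{A,2}/C_{A,1})^2.
= (2.67/7.09)^2 = (0.3766)^2 = 0.142.
Selectivity toward P falls as C_A falls — high-concentration operation is favoured.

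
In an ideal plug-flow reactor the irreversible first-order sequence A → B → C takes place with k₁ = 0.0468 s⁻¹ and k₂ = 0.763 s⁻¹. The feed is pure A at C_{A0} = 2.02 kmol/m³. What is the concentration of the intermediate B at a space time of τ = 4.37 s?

Solving the coupled first-order balances gives C_B(τ) = [k₁/(k₂−k₁)]·C_{A0}·(e^(−k₁τ) − e^(−k₂τ)).
e^(−k₁τ) = e^(−0.0468×4.37) = e^(−0.2045) = 0.8150; e^(−k₂τ) = e^(−3.334) = 0.03564.
C_B = 0.0468×2.02/(0.763−0.0468) × (0.8150−0.03564) = 0.1320×0.7794 = 0.1029 kmol/m³.

0.103 kmol/m³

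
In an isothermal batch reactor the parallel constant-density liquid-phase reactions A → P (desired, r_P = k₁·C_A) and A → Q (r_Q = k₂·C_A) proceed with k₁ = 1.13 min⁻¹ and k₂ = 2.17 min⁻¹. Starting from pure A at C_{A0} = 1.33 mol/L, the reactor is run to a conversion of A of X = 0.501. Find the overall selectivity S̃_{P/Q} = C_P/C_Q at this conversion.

0.521

C_A = C_{A0}(1−X) = 0.6637 mol/L.
Both paths are first order in A, so the instantaneous fraction to P is constant: dC_P/d(−C_A) = k₁/(k₁+k₂) = 0.3424.
C_P = 0.3424·(C_{A0}−C_A) = 0.3424×0.6663 = 0.228 mol/L.
C_Q = (C_{A0}−C_A)−C_P = 0.4382 mol/L; S̃_{P/Q} = 0.2282/0.4382 = 0.521.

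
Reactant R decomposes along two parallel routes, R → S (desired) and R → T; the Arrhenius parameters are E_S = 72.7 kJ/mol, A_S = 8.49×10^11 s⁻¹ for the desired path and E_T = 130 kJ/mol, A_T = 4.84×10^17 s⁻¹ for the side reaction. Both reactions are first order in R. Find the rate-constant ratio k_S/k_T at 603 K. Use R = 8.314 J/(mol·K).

0.161

k_S/k_T = (A_S/A_T)·exp[−(E_S−E_T)/(RT)] = (A_S/A_T)·exp[(E_T−E_S)/(RT)].
(E_T−E_S)/(RT) = (130−72.7)×10³/(8.314×603) = 57300/5013 = 11.43.
k_S/k_T = (8.49×10^11/4.84×10^17)·exp(11.43) = 1.754×10^-6 × 91996 = 0.161.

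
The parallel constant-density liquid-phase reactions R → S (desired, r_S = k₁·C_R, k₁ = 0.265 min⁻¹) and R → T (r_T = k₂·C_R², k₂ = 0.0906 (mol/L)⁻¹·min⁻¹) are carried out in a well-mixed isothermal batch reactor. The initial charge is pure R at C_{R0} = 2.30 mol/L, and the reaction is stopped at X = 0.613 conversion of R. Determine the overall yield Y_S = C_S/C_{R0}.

C_R = C_{R0}(1−X) = 0.8901 mol/L.
Along a PFR/batch, dC_S/dC_R = −r_S/(r_S+r_T) = −k₁/(k₁+k₂·C_R).
Integrating from C_{R0} to C_R: C_S = (0.265/0.0906)·ln[(0.265+0.0906·2.30)/(0.265+0.0906·0.890)] = 2.925·ln(0.4734/0.3456) = 0.9199 mol/L.
Y_S = C_S/C_{R0} = 0.9199/2.30 = 0.400.

0.400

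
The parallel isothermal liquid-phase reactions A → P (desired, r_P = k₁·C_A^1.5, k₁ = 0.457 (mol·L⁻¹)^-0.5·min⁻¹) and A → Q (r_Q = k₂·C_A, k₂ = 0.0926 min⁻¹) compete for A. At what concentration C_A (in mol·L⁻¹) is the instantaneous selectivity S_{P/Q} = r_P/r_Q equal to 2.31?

0.219 mol·L⁻¹

S_{P/Q} = (k₁/k₂)·C_A^0.5 ⇒ C_A = (S·k₂/k₁)^(2).
= (2.31×0.0926/0.457)^(2) = (0.4681)^(2) = 0.219 mol·L⁻¹.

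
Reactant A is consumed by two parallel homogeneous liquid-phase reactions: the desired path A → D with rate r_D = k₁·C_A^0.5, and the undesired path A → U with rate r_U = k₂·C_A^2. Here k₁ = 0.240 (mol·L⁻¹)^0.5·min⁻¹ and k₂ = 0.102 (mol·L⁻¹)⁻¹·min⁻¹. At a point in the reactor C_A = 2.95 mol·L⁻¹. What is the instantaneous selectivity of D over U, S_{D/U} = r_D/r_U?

S_{D/U} = r_D/r_U = (k₁·C_A^0.5)/(k₂·C_A^2) = (k₁/k₂)·C_A^-1.5.
= (0.240×2.950^0.5) / (0.102×2.950^2) = 0.4122/0.8877 = 0.464.

0.464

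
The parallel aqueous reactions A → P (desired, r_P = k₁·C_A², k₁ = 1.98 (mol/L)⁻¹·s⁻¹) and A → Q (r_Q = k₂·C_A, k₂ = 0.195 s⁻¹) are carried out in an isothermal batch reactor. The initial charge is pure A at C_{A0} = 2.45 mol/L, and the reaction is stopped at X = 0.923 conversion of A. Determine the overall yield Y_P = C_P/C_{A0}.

C_A = C_{A0}(1−X) = 0.1886 mol/L.
Along a PFR/batch, dC_Q/dC_A = −r_Q/(r_P+r_Q) = −k₂/(k₂+k₁·C_A).
Integrating from C_{A0} to C_A: C_Q = (0.195/1.98)·ln[(0.195+1.98·2.45)/(0.195+1.98·0.189)] = 0.09848·ln(5.046/0.5685) = 0.2150 mol/L.
Then C_P = (C_{A0}−C_A) − C_Q = 2.261 − 0.2150 = 2.046 mol/L.
Y_P = C_P/C_{A0} = 2.046/2.45 = 0.835.

0.835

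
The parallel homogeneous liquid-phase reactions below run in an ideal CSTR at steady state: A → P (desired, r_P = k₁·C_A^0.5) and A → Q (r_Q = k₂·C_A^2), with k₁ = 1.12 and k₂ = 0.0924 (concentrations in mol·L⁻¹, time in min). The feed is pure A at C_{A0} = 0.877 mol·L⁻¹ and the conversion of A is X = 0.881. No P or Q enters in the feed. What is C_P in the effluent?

0.770 mol·L⁻¹

Exit C_A = C_{A0}(1−X) = 0.877×0.119 = 0.1044 mol·L⁻¹.
In a CSTR the entire volume is at exit conditions, so r_P = 1.12×0.1044^0.5 = 0.3618 and r_Q = 0.0924×0.1044^2 = 0.001006.
Fraction of consumed A going to P: r_P/(r_P+r_Q) = 0.9972.
C_P = 0.9972·C_{A0}·X = 0.9972×0.877×0.881 = 0.770 mol·L⁻¹.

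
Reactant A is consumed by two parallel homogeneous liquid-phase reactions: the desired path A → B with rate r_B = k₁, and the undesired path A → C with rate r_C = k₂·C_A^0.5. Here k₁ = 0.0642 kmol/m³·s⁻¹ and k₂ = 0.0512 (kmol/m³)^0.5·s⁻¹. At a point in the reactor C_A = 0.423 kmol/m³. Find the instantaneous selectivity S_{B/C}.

1.93

S_{B/C} = r_B/r_C = (k₁)/(k₂·C_A^0.5) = (k₁/k₂)·C_A^-0.5.
= (0.0642) / (0.0512×0.4230^0.5) = 0.06420/0.03330 = 1.93.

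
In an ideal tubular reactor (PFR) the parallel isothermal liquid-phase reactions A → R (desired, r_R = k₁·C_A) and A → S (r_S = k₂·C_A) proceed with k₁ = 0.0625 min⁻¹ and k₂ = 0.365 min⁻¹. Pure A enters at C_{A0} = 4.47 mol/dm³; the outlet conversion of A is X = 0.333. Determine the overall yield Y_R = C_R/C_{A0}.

0.0487

C_A = C_{A0}(1−X) = 2.981 mol/dm³.
Both paths are first order in A, so the instantaneous fraction to R is constant: dC_R/d(−C_A) = k₁/(k₁+k₂) = 0.1462.
C_R = 0.1462·(C_{A0}−C_A) = 0.1462×1.489 = 0.218 mol/dm³.
Y_R = C_R/C_{A0} = 0.2176/4.47 = 0.0487.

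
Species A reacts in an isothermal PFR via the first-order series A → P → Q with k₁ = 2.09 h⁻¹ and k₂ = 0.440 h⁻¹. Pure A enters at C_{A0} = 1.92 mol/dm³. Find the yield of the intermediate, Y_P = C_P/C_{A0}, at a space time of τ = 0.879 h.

The intermediate concentration in a first-order A→B→C sequence is C_P = k₁C_{A0}(e^(−k₁τ) − e^(−k₂τ))/(k₂−k₁).
e^(−k₁τ) = e^(−2.09×0.879) = e^(−1.837) = 0.1593; e^(−k₂τ) = e^(−0.3868) = 0.6793.
C_P = 2.09×1.92/(0.440−2.09) × (0.1593−0.6793) = (-2.432)×(-0.5200) = 1.265 mol/dm³.
Y_P = C_P/C_{A0} = 1.265/1.92 = 0.659.

0.659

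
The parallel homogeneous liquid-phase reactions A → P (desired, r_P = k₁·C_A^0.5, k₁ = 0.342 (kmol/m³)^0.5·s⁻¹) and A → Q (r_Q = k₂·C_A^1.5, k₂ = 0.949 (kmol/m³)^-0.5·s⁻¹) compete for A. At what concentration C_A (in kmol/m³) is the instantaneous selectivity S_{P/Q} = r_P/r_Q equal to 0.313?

1.15 kmol/m³

S_{P/Q} = (k₁/k₂)·C_A⁻¹ ⇒ C_A = (S·k₂/k₁)^(-1).
= (0.313×0.949/0.342)^(-1) = (0.8685)^(-1) = 1.15 kmol/m³.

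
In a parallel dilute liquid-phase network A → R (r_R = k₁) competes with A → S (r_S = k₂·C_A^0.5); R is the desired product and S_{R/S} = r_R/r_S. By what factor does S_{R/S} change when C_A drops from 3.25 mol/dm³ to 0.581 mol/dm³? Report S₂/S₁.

S_{R/S} = (k₁/k₂)·C_A^-0.5, so S₂/S₁ = (C_{A,2}/C_{A,1})^-0.5.
= (0.581/3.25)^(-0.5) = (0.1788)^(-0.5) = 2.37.

2.37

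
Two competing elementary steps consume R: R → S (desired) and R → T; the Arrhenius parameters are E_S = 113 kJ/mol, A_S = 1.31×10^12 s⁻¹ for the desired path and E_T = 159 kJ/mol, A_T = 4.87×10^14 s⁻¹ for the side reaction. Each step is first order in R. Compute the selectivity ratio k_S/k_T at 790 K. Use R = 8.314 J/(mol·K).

k_S/k_T = (A_S/A_T)·exp[−(E_S−E_T)/(RT)] = (A_S/A_T)·exp[(E_T−E_S)/(RT)].
(E_T−E_S)/(RT) = (159−113)×10³/(8.314×790) = 46000/6568 = 7.004.
k_S/k_T = (1.31×10^12/4.87×10^14)·exp(7.004) = 0.002690 × 1101 = 2.96.
Since E_S < E_T, lowering the temperature improves selectivity toward S.

2.96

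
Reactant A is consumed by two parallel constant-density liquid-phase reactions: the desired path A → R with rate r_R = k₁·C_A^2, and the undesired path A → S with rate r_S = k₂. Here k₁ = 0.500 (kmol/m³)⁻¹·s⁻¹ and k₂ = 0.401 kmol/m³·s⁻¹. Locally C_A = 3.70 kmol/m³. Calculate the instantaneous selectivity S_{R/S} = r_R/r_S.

17.1

S_{R/S} = r_R/r_S = (k₁·C_A^2)/(k₂) = (k₁/k₂)·C_A^2.
= (0.500×3.700^2) / (0.401) = 6.845/0.4010 = 17.1.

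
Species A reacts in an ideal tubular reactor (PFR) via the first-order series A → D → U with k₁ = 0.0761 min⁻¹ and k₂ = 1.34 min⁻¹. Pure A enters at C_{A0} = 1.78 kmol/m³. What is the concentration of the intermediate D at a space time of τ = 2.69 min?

0.0844 kmol/m³

For first-order series with pure A initially, C_D(τ) = k₁C_{A0}/(k₂−k₁)·(e^(−k₁τ) − e^(−k₂τ)).
e^(−k₁τ) = e^(−0.0761×2.69) = e^(−0.2047) = 0.8149; e^(−k₂τ) = e^(−3.605) = 0.02720.
C_D = 0.0761×1.78/(1.34−0.0761) × (0.8149−0.02720) = 0.1072×0.7877 = 0.08442 kmol/m³.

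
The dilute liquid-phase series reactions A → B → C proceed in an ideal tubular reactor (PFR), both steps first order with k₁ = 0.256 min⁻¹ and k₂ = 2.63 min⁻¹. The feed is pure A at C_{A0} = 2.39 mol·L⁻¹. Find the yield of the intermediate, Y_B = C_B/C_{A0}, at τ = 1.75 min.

0.0678

For first-order series with pure A initially, C_B(τ) = k₁C_{A0}/(k₂−k₁)·(e^(−k₁τ) − e^(−k₂τ)).
e^(−k₁τ) = e^(−0.256×1.75) = e^(−0.4480) = 0.6389; e^(−k₂τ) = e^(−4.603) = 0.01003.
C_B = 0.256×2.39/(2.63−0.256) × (0.6389−0.01003) = 0.2577×0.6289 = 0.1621 mol·L⁻¹.
Y_B = C_B/C_{A0} = 0.1621/2.39 = 0.0678.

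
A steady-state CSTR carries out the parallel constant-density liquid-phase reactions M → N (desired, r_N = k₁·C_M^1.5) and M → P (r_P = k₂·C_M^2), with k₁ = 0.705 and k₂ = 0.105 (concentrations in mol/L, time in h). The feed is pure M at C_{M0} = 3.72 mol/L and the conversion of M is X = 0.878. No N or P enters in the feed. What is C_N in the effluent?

2.97 mol/L

Exit C_M = C_{M0}(1−X) = 3.72×0.122 = 0.4538 mol/L.
In a CSTR the entire volume is at exit conditions, so r_N = 0.705×0.4538^1.5 = 0.2155 and r_P = 0.105×0.4538^2 = 0.02163.
Fraction of consumed M going to N: r_N/(r_N+r_P) = 0.9088.
C_N = 0.9088·C_{M0}·X = 0.9088×3.72×0.878 = 2.97 mol/L.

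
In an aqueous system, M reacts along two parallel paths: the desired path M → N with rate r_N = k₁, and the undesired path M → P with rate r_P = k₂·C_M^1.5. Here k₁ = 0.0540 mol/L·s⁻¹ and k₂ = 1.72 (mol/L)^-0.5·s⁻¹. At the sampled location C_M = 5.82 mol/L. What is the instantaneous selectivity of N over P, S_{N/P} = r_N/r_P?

0.00224

S_{N/P} = r_N/r_P = (k₁)/(k₂·C_M^1.5) = (k₁/k₂)·C_M^-1.5.
= (0.0540) / (1.72×5.820^1.5) = 0.05400/24.15 = 0.00224.
The undesired path is higher order in M, so low C_M (CSTR or dilute feed) favours N.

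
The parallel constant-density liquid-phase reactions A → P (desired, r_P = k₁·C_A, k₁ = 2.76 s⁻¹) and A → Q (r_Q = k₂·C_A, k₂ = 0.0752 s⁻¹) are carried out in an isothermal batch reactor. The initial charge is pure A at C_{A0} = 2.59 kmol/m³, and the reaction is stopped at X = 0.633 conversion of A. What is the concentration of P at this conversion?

1.60 kmol/m³

C_A = C_{A0}(1−X) = 0.9505 kmol/m³.
Both paths are first order in A, so the instantaneous fraction to P is constant: dC_P/d(−C_A) = k₁/(k₁+k₂) = 0.9735.
C_P = 0.9735·(C_{A0}−C_A) = 0.9735×1.639 = 1.60 kmol/m³.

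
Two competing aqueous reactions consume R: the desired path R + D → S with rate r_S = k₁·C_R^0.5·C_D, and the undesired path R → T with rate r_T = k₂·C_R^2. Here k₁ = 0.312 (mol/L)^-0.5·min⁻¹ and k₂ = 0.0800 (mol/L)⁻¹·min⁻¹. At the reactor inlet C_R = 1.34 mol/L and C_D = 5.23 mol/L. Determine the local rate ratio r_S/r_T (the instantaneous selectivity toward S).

13.1

S_{S/T} = r_S/r_T = (k₁·C_R^0.5·C_D)/(k₂·C_R^2) = (k₁/k₂)·C_R^-1.5·C_D.
= (0.312×1.340^0.5×5.230) / (0.0800×1.340^2) = 1.889/0.1436 = 13.1.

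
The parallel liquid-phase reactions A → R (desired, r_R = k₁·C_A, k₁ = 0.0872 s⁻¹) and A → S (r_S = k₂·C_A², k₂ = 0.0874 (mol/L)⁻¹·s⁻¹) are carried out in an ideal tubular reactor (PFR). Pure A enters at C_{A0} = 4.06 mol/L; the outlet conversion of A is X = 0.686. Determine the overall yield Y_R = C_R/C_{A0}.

0.197

C_A = C_{A0}(1−X) = 1.275 mol/L.
Along a PFR/batch, dC_R/dC_A = −r_R/(r_R+r_S) = −k₁/(k₁+k₂·C_A).
Integrating from C_{A0} to C_A: C_R = (0.0872/0.0874)·ln[(0.0872+0.0874·4.06)/(0.0872+0.0874·1.27)] = 0.9977·ln(0.4420/0.1986) = 0.7982 mol/L.
Y_R = C_R/C_{A0} = 0.7982/4.06 = 0.197.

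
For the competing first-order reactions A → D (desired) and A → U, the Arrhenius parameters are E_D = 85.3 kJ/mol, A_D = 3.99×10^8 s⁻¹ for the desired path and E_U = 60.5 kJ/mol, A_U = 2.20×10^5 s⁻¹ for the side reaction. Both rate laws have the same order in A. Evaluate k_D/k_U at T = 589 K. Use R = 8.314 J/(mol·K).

11.5

Since both paths have the same order in A, the concentration cancels and S_{D/U} = k_D/k_U = (A_D/A_U)·exp[(E_U−E_D)/(RT)].
(E_U−E_D)/(RT) = (60.5−85.3)×10³/(8.314×589) = -24800/4897 = -5.064.
k_D/k_U = (3.99×10^8/2.20×10^5)·exp(-5.064) = 1814 × 0.006318 = 11.5.
Since E_D > E_U, raising the temperature improves selectivity toward D.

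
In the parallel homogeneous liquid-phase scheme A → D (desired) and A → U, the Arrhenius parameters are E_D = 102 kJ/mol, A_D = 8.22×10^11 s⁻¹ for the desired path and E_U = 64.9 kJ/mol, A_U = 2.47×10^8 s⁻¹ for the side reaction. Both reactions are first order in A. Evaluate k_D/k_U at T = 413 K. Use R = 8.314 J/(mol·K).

k_D/k_U = (A_D/A_U)·exp[−(E_D−E_U)/(RT)] = (A_D/A_U)·exp[(E_U−E_D)/(RT)].
(E_U−E_D)/(RT) = (64.9−102)×10³/(8.314×413) = -37100/3434 = -10.80.
k_D/k_U = (8.22×10^11/2.47×10^8)·exp(-10.80) = 3328 × 2.030×10^-5 = 0.0676.
Since E_D > E_U, raising the temperature improves selectivity toward D.

0.0676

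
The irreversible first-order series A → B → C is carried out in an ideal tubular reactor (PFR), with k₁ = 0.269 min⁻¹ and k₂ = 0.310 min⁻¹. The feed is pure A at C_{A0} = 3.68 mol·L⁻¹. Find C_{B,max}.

1.26 mol·L⁻¹

At the optimum, C_{B,max}/C_{A0} = (k₁/k₂)^[k₂/(k₂−k₁)].
= (0.269/0.310)^(0.310/(0.310−0.269)) = (0.8677)^(7.561) = 0.3421.
C_{B,max} = 0.3421×3.68 = 1.26 mol·L⁻¹.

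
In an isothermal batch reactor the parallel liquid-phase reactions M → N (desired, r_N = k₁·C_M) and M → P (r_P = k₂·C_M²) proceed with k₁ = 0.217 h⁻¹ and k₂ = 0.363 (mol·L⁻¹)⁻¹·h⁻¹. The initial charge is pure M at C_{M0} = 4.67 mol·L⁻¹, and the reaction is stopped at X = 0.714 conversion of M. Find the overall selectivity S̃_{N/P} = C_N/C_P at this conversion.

0.219

C_M = C_{M0}(1−X) = 1.336 mol·L⁻¹.
Along a PFR/batch, dC_N/dC_M = −r_N/(r_N+r_P) = −k₁/(k₁+k₂·C_M).
Integrating from C_{M0} to C_M: C_N = (0.217/0.363)·ln[(0.217+0.363·4.67)/(0.217+0.363·1.34)] = 0.5978·ln(1.912/0.7018) = 0.5992 mol·L⁻¹.
C_P = (C_{M0}−C_M)−C_N = 2.735 mol·L⁻¹; S̃_{N/P} = 0.5992/2.735 = 0.219.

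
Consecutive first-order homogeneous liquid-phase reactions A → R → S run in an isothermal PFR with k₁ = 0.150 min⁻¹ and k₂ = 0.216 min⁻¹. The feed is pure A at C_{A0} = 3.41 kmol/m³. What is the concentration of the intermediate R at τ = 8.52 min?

0.929 kmol/m³

For first-order series with pure A initially, C_R(τ) = k₁C_{A0}/(k₂−k₁)·(e^(−k₁τ) − e^(−k₂τ)).
e^(−k₁τ) = e^(−0.150×8.52) = e^(−1.278) = 0.2786; e^(−k₂τ) = e^(−1.840) = 0.1588.
C_R = 0.150×3.41/(0.216−0.150) × (0.2786−0.1588) = 7.750×0.1198 = 0.9287 kmol/m³.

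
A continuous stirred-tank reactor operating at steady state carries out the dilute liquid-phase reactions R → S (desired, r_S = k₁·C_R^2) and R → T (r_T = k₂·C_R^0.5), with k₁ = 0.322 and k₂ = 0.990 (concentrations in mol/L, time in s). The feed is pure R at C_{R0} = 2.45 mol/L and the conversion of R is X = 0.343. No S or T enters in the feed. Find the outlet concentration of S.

Exit C_R = C_{R0}(1−X) = 2.45×0.657 = 1.610 mol/L.
A CSTR operates uniformly at the exit composition, giving r_S = 0.8343 and r_T = 1.256 (each k·C_R^n at C_R = 1.610).
Fraction of consumed R going to S: r_S/(r_S+r_T) = 0.3991.
C_S = 0.3991·C_{R0}·X = 0.3991×2.45×0.343 = 0.335 mol/L.

0.335 mol/L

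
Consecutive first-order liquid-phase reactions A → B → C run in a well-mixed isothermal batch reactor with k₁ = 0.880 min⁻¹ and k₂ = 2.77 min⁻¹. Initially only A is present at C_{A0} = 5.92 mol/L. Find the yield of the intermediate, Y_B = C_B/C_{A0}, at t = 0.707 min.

0.184

Solving the coupled first-order balances gives C_B(t) = [k₁/(k₂−k₁)]·C_{A0}·(e^(−k₁t) − e^(−k₂t)).
e^(−k₁t) = e^(−0.880×0.707) = e^(−0.6222) = 0.5368; e^(−k₂t) = e^(−1.958) = 0.1411.
C_B = 0.880×5.92/(2.77−0.880) × (0.5368−0.1411) = 2.756×0.3957 = 1.091 mol/L.
Y_B = C_B/C_{A0} = 1.091/5.92 = 0.184.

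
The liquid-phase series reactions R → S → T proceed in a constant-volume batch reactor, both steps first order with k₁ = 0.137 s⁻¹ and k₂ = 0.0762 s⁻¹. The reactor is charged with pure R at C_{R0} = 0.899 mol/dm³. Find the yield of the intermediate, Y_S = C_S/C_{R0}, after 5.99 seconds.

0.436

The intermediate concentration in a first-order A→B→C sequence is C_S = k₁C_{R0}(e^(−k₁t) − e^(−k₂t))/(k₂−k₁).
e^(−k₁t) = e^(−0.137×5.99) = e^(−0.8206) = 0.4402; e^(−k₂t) = e^(−0.4564) = 0.6335.
C_S = 0.137×0.899/(0.0762−0.137) × (0.4402−0.6335) = (-2.026)×(-0.1934) = 0.3917 mol/dm³.
Y_S = C_S/C_{R0} = 0.3917/0.899 = 0.436.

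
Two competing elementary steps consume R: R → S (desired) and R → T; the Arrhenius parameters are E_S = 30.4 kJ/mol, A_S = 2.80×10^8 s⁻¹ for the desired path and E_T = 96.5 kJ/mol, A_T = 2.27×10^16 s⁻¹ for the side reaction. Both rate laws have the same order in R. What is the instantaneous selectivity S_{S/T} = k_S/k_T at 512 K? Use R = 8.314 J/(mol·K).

0.0684

Since both paths have the same order in R, the concentration cancels and S_{S/T} = k_S/k_T = (A_S/A_T)·exp[(E_T−E_S)/(RT)].
(E_T−E_S)/(RT) = (96.5−30.4)×10³/(8.314×512) = 66100/4257 = 15.53.
k_S/k_T = (2.80×10^8/2.27×10^16)·exp(15.53) = 1.233×10^-8 × 5.544×10^6 = 0.0684.
Since E_S < E_T, lowering the temperature improves selectivity toward S.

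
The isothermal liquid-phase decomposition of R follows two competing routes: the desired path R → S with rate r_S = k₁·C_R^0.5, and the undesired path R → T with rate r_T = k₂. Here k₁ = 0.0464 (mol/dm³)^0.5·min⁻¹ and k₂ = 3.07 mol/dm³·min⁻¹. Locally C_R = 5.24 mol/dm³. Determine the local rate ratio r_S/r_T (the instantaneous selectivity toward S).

0.0346

S_{S/T} = r_S/r_T = (k₁·C_R^0.5)/(k₂) = (k₁/k₂)·C_R^0.5.
= (0.0464×5.240^0.5) / (3.07) = 0.1062/3.070 = 0.0346.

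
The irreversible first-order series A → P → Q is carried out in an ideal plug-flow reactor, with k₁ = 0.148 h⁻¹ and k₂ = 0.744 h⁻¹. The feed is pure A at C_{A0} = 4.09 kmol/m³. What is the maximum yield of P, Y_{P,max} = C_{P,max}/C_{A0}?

0.133

Evaluating C_P at τ_opt = ln(k₂/k₁)/(k₂−k₁) gives C_{P,max}/C_{A0} = (k₁/k₂)^[k₂/(k₂−k₁)].
= (0.148/0.744)^(0.744/(0.744−0.148)) = (0.1989)^(1.248) = 0.1332.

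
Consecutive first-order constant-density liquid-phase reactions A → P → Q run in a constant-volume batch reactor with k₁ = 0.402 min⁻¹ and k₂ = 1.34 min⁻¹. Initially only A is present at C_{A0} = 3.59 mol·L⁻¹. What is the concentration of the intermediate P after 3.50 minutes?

0.363 mol·L⁻¹

For first-order series with pure A initially, C_P(t) = k₁C_{A0}/(k₂−k₁)·(e^(−k₁t) − e^(−k₂t)).
e^(−k₁t) = e^(−0.402×3.50) = e^(−1.407) = 0.2449; e^(−k₂t) = e^(−4.690) = 0.009187.
C_P = 0.402×3.59/(1.34−0.402) × (0.2449−0.009187) = 1.539×0.2357 = 0.3626 mol·L⁻¹.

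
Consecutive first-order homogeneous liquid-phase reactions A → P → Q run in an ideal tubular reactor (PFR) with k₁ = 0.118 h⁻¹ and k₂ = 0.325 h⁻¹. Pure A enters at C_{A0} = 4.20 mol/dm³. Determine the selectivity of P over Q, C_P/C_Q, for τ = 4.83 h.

0.883

For first-order series with pure A initially, C_P(τ) = k₁C_{A0}/(k₂−k₁)·(e^(−k₁τ) − e^(−k₂τ)).
e^(−k₁τ) = e^(−0.118×4.83) = e^(−0.5699) = 0.5656; e^(−k₂τ) = e^(−1.570) = 0.2081.
C_P = 0.118×4.20/(0.325−0.118) × (0.5656−0.2081) = 2.394×0.3575 = 0.8558 mol/dm³.
C_A = C_{A0}e^(−k₁τ) = 2.375 mol/dm³, so C_Q = C_{A0}−C_A−C_P = 0.9688 mol/dm³; C_P/C_Q = 0.883.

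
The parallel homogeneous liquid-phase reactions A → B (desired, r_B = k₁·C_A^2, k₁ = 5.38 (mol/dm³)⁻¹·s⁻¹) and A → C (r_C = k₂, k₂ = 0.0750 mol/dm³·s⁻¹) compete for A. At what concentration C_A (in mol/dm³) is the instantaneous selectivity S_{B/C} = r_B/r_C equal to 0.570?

0.0891 mol/dm³

S_{B/C} = (k₁/k₂)·C_A^2 ⇒ C_A = (S·k₂/k₁)^(0.5).
= (0.570×0.0750/5.38)^(0.5) = (0.007946)^(0.5) = 0.0891 mol/dm³.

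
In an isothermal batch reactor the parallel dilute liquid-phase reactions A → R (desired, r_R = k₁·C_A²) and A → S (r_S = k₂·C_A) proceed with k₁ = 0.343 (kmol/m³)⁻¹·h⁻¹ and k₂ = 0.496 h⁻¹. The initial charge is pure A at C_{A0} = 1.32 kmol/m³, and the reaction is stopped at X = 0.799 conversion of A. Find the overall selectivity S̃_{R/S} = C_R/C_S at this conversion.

0.519

C_A = C_{A0}(1−X) = 0.2653 kmol/m³.
Along a PFR/batch, dC_S/dC_A = −r_S/(r_R+r_S) = −k₂/(k₂+k₁·C_A).
Integrating from C_{A0} to C_A: C_S = (0.496/0.343)·ln[(0.496+0.343·1.32)/(0.496+0.343·0.265)] = 1.446·ln(0.9488/0.5870) = 0.6943 kmol/m³.
Then C_R = (C_{A0}−C_A) − C_S = 1.055 − 0.6943 = 0.3604 kmol/m³.
S̃_{R/S} = C_R/C_S = 0.3604/0.6943 = 0.519.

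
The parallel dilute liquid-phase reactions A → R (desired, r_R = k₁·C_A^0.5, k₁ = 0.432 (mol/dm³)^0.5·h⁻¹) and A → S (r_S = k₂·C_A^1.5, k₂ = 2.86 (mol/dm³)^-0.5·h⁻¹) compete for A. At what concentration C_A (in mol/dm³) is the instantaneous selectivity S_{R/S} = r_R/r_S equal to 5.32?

0.0284 mol/dm³

S_{R/S} = (k₁/k₂)·C_A⁻¹ ⇒ C_A = (S·k₂/k₁)^(-1).
= (5.32×2.86/0.432)^(-1) = (35.22)^(-1) = 0.0284 mol/dm³.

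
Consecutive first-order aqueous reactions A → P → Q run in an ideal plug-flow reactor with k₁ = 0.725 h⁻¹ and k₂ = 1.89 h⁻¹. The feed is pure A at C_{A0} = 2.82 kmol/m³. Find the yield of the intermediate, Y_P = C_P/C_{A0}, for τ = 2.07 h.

0.126

The intermediate concentration in a first-order A→B→C sequence is C_P = k₁C_{A0}(e^(−k₁τ) − e^(−k₂τ))/(k₂−k₁).
e^(−k₁τ) = e^(−0.725×2.07) = e^(−1.501) = 0.2230; e^(−k₂τ) = e^(−3.912) = 0.01999.
C_P = 0.725×2.82/(1.89−0.725) × (0.2230−0.01999) = 1.755×0.2030 = 0.3562 kmol/m³.
Y_P = C_P/C_{A0} = 0.3562/2.82 = 0.126.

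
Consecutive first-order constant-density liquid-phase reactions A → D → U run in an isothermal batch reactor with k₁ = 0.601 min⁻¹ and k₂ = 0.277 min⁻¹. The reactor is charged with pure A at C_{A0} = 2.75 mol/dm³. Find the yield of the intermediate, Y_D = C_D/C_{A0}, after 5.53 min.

0.334

For first-order series with pure A initially, C_D(t) = k₁C_{A0}/(k₂−k₁)·(e^(−k₁t) − e^(−k₂t)).
e^(−k₁t) = e^(−0.601×5.53) = e^(−3.324) = 0.03603; e^(−k₂t) = e^(−1.532) = 0.2161.
C_D = 0.601×2.75/(0.277−0.601) × (0.03603−0.2161) = (-5.101)×(-0.1801) = 0.9188 mol/dm³.
Y_D = C_D/C_{A0} = 0.9188/2.75 = 0.334.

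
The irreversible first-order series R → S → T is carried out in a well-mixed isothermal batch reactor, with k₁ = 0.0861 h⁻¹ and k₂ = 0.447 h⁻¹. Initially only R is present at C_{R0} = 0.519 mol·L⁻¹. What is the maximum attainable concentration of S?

0.0675 mol·L⁻¹

Evaluating C_S at t_opt = ln(k₂/k₁)/(k₂−k₁) gives C_{S,max}/C_{R0} = (k₁/k₂)^[k₂/(k₂−k₁)].
= (0.0861/0.447)^(0.447/(0.447−0.0861)) = (0.1926)^(1.239) = 0.1300.
C_{S,max} = 0.1300×0.519 = 0.0675 mol·L⁻¹.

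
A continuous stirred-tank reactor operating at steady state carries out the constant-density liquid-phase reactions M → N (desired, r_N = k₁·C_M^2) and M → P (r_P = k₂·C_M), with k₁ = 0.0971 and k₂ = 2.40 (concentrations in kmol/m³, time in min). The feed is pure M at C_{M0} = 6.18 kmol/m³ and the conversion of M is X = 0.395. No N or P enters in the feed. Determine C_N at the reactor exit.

0.321 kmol/m³

Exit C_M = C_{M0}(1−X) = 6.18×0.605 = 3.739 kmol/m³.
Rates in a CSTR are evaluated at the outlet concentration: r_N = 0.0971×3.739^2 = 1.357, r_P = 2.40×3.739 = 8.973.
Fraction of consumed M going to N: r_N/(r_N+r_P) = 0.1314.
C_N = 0.1314·C_{M0}·X = 0.1314×6.18×0.395 = 0.321 kmol/m³.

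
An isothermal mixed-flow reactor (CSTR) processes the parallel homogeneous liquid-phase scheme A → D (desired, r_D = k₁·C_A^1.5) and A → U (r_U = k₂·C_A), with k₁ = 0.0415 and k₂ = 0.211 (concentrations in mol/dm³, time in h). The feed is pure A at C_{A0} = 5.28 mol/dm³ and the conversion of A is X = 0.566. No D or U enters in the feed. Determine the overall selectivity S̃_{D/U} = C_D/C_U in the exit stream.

Exit C_A = C_{A0}(1−X) = 5.28×0.434 = 2.292 mol/dm³.
In a CSTR the entire volume is at exit conditions, so r_D = 0.0415×2.292^1.5 = 0.1440 and r_U = 0.211×2.292 = 0.4835.
Overall selectivity = C_D/C_U = r_Dτ/(r_Uτ) = r_D/r_U = 0.298.

0.298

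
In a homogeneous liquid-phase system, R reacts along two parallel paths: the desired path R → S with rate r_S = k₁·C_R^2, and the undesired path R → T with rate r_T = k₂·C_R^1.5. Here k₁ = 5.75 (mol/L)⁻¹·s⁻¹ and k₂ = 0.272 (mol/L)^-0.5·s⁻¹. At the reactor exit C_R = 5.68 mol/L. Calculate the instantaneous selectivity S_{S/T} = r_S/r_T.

50.4

S_{S/T} = r_S/r_T = (k₁·C_R^2)/(k₂·C_R^1.5) = (k₁/k₂)·C_R^0.5.
= (5.75×5.680^2) / (0.272×5.680^1.5) = 185.5/3.682 = 50.4.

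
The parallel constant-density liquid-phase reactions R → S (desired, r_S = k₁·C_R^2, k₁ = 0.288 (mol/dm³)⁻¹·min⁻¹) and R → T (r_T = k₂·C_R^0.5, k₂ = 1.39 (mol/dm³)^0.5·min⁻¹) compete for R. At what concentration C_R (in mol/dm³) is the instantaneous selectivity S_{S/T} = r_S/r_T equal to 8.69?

S_{S/T} = (k₁/k₂)·C_R^1.5 ⇒ C_R = (S·k₂/k₁)^(1/1.5).
= (8.69×1.39/0.288)^(0.6667) = (41.94)^(0.6667) = 12.1 mol/dm³.

12.1 mol/dm³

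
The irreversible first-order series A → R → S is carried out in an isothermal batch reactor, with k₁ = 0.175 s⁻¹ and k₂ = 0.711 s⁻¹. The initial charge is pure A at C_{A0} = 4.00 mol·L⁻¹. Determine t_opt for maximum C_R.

2.62 s

The intermediate peaks when r₁ = r₂, i.e. k₁e^(−k₁t) = k₂e^(−k₂t), giving t_opt = ln(k₂/k₁)/(k₂−k₁).
= ln(0.711/0.175)/(0.711−0.175) = ln(4.063)/0.5360 = 1.402/0.5360 = 2.62 s.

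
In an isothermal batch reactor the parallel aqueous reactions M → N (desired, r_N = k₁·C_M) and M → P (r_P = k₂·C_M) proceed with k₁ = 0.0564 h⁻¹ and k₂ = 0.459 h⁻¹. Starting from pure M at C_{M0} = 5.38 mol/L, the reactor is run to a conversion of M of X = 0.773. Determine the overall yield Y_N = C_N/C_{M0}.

0.0846

C_M = C_{M0}(1−X) = 1.221 mol/L.
Both paths are first order in M, so the instantaneous fraction to N is constant: dC_N/d(−C_M) = k₁/(k₁+k₂) = 0.1094.
C_N = 0.1094·(C_{M0}−C_M) = 0.1094×4.159 = 0.455 mol/L.
Y_N = C_N/C_{M0} = 0.4551/5.38 = 0.0846.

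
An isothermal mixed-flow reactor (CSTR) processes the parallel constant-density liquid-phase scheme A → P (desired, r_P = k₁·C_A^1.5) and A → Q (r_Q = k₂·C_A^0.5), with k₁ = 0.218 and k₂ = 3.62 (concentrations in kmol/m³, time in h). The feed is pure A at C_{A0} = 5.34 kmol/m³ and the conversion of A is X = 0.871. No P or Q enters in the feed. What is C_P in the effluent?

0.185 kmol/m³

Exit C_A = C_{A0}(1−X) = 5.34×0.129 = 0.6889 kmol/m³.
In a CSTR the entire volume is at exit conditions, so r_P = 0.218×0.6889^1.5 = 0.1246 and r_Q = 3.62×0.6889^0.5 = 3.005.
Fraction of consumed A going to P: r_P/(r_P+r_Q) = 0.03983.
C_P = 0.03983·C_{A0}·X = 0.03983×5.34×0.871 = 0.185 kmol/m³.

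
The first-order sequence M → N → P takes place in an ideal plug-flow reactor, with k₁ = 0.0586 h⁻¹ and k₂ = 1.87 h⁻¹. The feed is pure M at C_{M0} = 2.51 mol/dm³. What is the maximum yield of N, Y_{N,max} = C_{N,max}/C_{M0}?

0.0280

At the optimum, C_{N,max}/C_{M0} = (k₁/k₂)^[k₂/(k₂−k₁)].
= (0.0586/1.87)^(1.87/(1.87−0.0586)) = (0.03134)^(1.032) = 0.02802.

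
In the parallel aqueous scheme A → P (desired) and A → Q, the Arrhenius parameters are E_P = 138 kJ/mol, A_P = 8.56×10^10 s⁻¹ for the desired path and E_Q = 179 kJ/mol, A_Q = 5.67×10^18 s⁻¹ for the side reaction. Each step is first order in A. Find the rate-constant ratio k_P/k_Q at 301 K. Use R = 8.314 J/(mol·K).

Since both paths have the same order in A, the concentration cancels and S_{P/Q} = k_P/k_Q = (A_P/A_Q)·exp[(E_Q−E_P)/(RT)].
(E_Q−E_P)/(RT) = (179−138)×10³/(8.314×301) = 41000/2503 = 16.38.
k_P/k_Q = (8.56×10^10/5.67×10^18)·exp(16.38) = 1.510×10^-8 × 1.304×10^7 = 0.197.
Since E_P < E_Q, lowering the temperature improves selectivity toward P.

0.197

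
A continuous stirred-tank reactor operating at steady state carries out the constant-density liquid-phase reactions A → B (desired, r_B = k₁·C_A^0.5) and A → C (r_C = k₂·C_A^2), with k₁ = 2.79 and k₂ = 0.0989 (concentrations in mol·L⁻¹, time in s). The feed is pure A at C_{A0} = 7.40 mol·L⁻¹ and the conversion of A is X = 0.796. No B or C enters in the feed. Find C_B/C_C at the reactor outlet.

Exit C_A = C_{A0}(1−X) = 7.40×0.204 = 1.510 mol·L⁻¹.
In a CSTR the entire volume is at exit conditions, so r_B = 2.79×1.510^0.5 = 3.428 and r_C = 0.0989×1.510^2 = 0.2254.
Overall selectivity = C_B/C_C = r_Bτ/(r_Cτ) = r_B/r_C = 15.2.

15.2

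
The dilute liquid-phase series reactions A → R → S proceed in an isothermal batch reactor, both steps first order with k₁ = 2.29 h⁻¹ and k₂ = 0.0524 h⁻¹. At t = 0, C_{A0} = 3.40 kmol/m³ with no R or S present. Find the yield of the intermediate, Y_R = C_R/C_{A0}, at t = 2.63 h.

0.889

The intermediate concentration in a first-order A→B→C sequence is C_R = k₁C_{A0}(e^(−k₁t) − e^(−k₂t))/(k₂−k₁).
e^(−k₁t) = e^(−2.29×2.63) = e^(−6.023) = 0.002423; e^(−k₂t) = e^(−0.1378) = 0.8713.
C_R = 2.29×3.40/(0.0524−2.29) × (0.002423−0.8713) = (-3.480)×(-0.8688) = 3.023 kmol/m³.
Y_R = C_R/C_{A0} = 3.023/3.40 = 0.889.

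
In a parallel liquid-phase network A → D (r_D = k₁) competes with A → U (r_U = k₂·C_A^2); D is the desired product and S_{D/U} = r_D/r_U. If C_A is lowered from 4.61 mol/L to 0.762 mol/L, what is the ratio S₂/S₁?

36.6

S_{D/U} = (k₁/k₂)·C_A^-2, so S₂/S₁ = (C_{A,2}/C_{A,1})^-2.
= (0.762/4.61)^(-2) = (0.1653)^(-2) = 36.6.
Selectivity toward D rises as C_A falls — low-concentration operation is favoured.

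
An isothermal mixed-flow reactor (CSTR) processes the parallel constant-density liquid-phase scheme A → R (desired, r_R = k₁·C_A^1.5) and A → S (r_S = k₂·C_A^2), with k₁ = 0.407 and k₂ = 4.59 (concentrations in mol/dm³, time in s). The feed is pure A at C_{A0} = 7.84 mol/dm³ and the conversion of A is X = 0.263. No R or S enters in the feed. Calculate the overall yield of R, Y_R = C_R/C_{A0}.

0.00936

Exit C_A = C_{A0}(1−X) = 7.84×0.737 = 5.778 mol/dm³.
A CSTR operates uniformly at the exit composition, giving r_R = 5.653 and r_S = 153.2 (each k·C_A^n at C_A = 5.778).
Fraction of consumed A going to R: r_R/(r_R+r_S) = 0.03558.
C_R = 0.03558·C_{A0}·X = 0.03558×7.84×0.263 = 0.0734 mol/dm³; Y_R = C_R/C_{A0} = 0.00936.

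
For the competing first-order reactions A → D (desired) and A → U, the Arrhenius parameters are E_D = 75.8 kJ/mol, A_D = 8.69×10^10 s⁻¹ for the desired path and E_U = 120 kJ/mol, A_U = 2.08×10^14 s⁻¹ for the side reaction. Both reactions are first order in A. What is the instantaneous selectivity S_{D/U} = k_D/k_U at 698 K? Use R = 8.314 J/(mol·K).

0.849

Since both paths have the same order in A, the concentration cancels and S_{D/U} = k_D/k_U = (A_D/A_U)·exp[(E_U−E_D)/(RT)].
(E_U−E_D)/(RT) = (120−75.8)×10³/(8.314×698) = 44200/5803 = 7.617.
k_D/k_U = (8.69×10^10/2.08×10^14)·exp(7.617) = 4.178×10^-4 × 2031 = 0.849.
Since E_D < E_U, lowering the temperature improves selectivity toward D.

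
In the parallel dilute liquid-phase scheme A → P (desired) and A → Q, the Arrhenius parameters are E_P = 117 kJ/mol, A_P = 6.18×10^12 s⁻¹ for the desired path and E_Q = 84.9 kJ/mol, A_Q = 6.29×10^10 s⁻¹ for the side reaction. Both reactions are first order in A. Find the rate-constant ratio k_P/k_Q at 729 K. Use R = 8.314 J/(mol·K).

0.492

With equal orders, S_{P/Q} = k_P/k_Q = (A_P/A_Q)·exp[(E_Q−E_P)/(RT)].
(E_Q−E_P)/(RT) = (84.9−117)×10³/(8.314×729) = -32100/6061 = -5.296.
k_P/k_Q = (6.18×10^12/6.29×10^10)·exp(-5.296) = 98.25 × 0.005010 = 0.492.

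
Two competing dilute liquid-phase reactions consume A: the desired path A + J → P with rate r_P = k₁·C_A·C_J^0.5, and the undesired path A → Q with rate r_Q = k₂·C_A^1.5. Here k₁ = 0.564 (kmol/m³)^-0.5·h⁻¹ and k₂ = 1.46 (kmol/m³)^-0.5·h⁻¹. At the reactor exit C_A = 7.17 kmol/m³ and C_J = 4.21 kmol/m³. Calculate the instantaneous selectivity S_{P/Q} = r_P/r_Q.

0.296

S_{P/Q} = r_P/r_Q = (k₁·C_A·C_J^0.5)/(k₂·C_A^1.5) = (k₁/k₂)·C_A^-0.5·C_J^0.5.
= (0.564×7.170×4.210^0.5) / (1.46×7.170^1.5) = 8.297/28.03 = 0.296.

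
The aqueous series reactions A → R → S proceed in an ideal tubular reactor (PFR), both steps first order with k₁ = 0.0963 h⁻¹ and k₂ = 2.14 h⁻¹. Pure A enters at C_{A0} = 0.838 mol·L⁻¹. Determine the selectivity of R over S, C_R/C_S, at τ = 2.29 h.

0.233

For first-order series with pure A initially, C_R(τ) = k₁C_{A0}/(k₂−k₁)·(e^(−k₁τ) − e^(−k₂τ)).
e^(−k₁τ) = e^(−0.0963×2.29) = e^(−0.2205) = 0.8021; e^(−k₂τ) = e^(−4.901) = 0.007442.
C_R = 0.0963×0.838/(2.14−0.0963) × (0.8021−0.007442) = 0.03949×0.7947 = 0.03138 mol·L⁻¹.
C_A = C_{A0}e^(−k₁τ) = 0.6722 mol·L⁻¹, so C_S = C_{A0}−C_A−C_R = 0.1345 mol·L⁻¹; C_R/C_S = 0.233.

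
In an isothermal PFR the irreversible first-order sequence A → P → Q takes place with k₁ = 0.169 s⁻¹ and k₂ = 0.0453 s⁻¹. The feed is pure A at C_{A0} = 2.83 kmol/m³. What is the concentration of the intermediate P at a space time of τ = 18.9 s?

1.48 kmol/m³

The intermediate concentration in a first-order A→B→C sequence is C_P = k₁C_{A0}(e^(−k₁τ) − e^(−k₂τ))/(k₂−k₁).
e^(−k₁τ) = e^(−0.169×18.9) = e^(−3.194) = 0.04100; e^(−k₂τ) = e^(−0.8562) = 0.4248.
C_P = 0.169×2.83/(0.0453−0.169) × (0.04100−0.4248) = (-3.866)×(-0.3838) = 1.484 kmol/m³.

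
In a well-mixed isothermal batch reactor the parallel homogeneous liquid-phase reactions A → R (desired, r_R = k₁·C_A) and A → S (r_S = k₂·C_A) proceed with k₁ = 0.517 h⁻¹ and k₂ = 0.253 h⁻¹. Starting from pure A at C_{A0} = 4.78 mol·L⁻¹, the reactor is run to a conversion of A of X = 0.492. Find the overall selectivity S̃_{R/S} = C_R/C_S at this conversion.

2.04

C_A = C_{A0}(1−X) = 2.428 mol·L⁻¹.
Both paths are first order in A, so the instantaneous fraction to R is constant: dC_R/d(−C_A) = k₁/(k₁+k₂) = 0.6714.
C_R = 0.6714·(C_{A0}−C_A) = 0.6714×2.352 = 1.58 mol·L⁻¹.
C_S = (C_{A0}−C_A)−C_R = 0.7727 mol·L⁻¹; S̃_{R/S} = 1.579/0.7727 = 2.04.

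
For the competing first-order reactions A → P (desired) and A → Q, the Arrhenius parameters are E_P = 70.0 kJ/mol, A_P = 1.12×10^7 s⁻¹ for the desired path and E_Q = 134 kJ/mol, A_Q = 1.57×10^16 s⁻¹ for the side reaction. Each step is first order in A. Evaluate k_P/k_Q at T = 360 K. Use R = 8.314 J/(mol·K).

1.38

With equal orders, S_{P/Q} = k_P/k_Q = (A_P/A_Q)·exp[(E_Q−E_P)/(RT)].
(E_Q−E_P)/(RT) = (134−70.0)×10³/(8.314×360) = 64000/2993 = 21.38.
k_P/k_Q = (1.12×10^7/1.57×10^16)·exp(21.38) = 7.134×10^-10 × 1.934×10^9 = 1.38.
Since E_P < E_Q, lowering the temperature improves selectivity toward P.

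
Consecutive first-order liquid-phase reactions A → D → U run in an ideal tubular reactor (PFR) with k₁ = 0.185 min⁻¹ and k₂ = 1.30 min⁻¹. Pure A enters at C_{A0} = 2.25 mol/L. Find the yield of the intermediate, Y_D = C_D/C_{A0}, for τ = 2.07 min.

0.102

For first-order series with pure A initially, C_D(τ) = k₁C_{A0}/(k₂−k₁)·(e^(−k₁τ) − e^(−k₂τ)).
e^(−k₁τ) = e^(−0.185×2.07) = e^(−0.3829) = 0.6818; e^(−k₂τ) = e^(−2.691) = 0.06781.
C_D = 0.185×2.25/(1.30−0.185) × (0.6818−0.06781) = 0.3733×0.6140 = 0.2292 mol/L.
Y_D = C_D/C_{A0} = 0.2292/2.25 = 0.102.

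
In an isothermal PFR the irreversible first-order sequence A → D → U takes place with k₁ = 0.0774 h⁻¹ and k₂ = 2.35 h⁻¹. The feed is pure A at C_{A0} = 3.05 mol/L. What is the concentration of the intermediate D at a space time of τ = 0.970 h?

0.0857 mol/L

For first-order series with pure A initially, C_D(τ) = k₁C_{A0}/(k₂−k₁)·(e^(−k₁τ) − e^(−k₂τ)).
e^(−k₁τ) = e^(−0.0774×0.970) = e^(−0.07508) = 0.9277; e^(−k₂τ) = e^(−2.280) = 0.1023.
C_D = 0.0774×3.05/(2.35−0.0774) × (0.9277−0.1023) = 0.1039×0.8253 = 0.08573 mol/L.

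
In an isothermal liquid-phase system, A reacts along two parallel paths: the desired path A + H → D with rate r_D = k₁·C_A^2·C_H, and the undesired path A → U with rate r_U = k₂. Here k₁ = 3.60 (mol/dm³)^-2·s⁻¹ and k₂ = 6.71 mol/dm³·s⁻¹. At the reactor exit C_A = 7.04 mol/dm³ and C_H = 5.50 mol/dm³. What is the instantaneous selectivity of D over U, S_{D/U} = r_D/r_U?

146

S_{D/U} = r_D/r_U = (k₁·C_A^2·C_H)/(k₂) = (k₁/k₂)·C_A^2·C_H.
= (3.60×7.040^2×5.500) / (6.71) = 981.3/6.710 = 146.
Since the desired path is higher order in A, keeping C_A high (PFR or concentrated feed) favours D.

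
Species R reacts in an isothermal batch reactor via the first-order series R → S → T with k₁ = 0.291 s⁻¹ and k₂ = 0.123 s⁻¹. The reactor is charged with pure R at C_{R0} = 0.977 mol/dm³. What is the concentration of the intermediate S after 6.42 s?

The intermediate concentration in a first-order A→B→C sequence is C_S = k₁C_{R0}(e^(−k₁t) − e^(−k₂t))/(k₂−k₁).
e^(−k₁t) = e^(−0.291×6.42) = e^(−1.868) = 0.1544; e^(−k₂t) = e^(−0.7897) = 0.4540.
C_S = 0.291×0.977/(0.123−0.291) × (0.1544−0.4540) = (-1.692)×(-0.2996) = 0.5070 mol/dm³.

0.507 mol/dm³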